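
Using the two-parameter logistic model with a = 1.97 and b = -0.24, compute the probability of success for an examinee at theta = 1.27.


a*(theta - b) = 1.97 * (1.27 - -0.24) = 2.9747
exp(-2.9747) = 0.0511
P = 1 / (1 + 0.0511)
P = 0.9514

0.9514


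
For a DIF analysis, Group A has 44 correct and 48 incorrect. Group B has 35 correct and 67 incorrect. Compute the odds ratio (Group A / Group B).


Odds_A = 44/48 = 0.9167
Odds_B = 35/67 = 0.5224
OR = Odds_A / Odds_B = 0.9167 / 0.5224
Exactly, OR = (44 * 67) / (48 * 35) = 2948 / 1680
OR = 1.7548

1.7548


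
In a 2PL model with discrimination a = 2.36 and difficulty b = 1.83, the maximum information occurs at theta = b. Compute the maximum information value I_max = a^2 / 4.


For 2PL, max info at theta = b = 1.83
I_max = a^2 / 4 = 2.36^2 / 4
= 5.5696 / 4
I_max = 1.3924

1.3924


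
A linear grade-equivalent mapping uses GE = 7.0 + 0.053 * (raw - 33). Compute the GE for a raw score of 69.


raw - median = 69 - 33 = 36
slope * diff = 0.053 * 36 = 1.908
GE = 7.0 + 1.908
GE = 8.908

8.908


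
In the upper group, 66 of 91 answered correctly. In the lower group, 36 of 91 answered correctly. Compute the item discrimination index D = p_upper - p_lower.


p_upper = 66/91 = 0.7253
p_lower = 36/91 = 0.3956
D = 0.7253 - 0.3956 = 0.3297

0.3297


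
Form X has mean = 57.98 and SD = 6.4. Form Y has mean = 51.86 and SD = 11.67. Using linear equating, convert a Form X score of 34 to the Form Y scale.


slope = SD_Y / SD_X = 11.67 / 6.4 ~ 1.8234
intercept = mean_Y - slope * mean_X = 51.86 - (11.67 / 6.4) * 57.98 ~ -53.8629
Y = slope * X + intercept. To avoid rounding drift from the rounded slope/intercept, evaluate the equivalent form Y = mean_Y + SD_Y * (X - mean_X) / SD_X at full precision:
Y = 51.86 + 11.67 * (34 - 57.98) / 6.4
Y = 51.86 - 11.67 * 23.98 / 6.4
Y = 51.86 - 279.8466 / 6.4
Y = 51.86 - 43.726
Y = 8.134

8.134


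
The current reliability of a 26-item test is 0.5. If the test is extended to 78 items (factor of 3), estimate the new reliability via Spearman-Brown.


r_new = (n * rxx) / (1 + (n-1) * rxx)
r_new = (3 * 0.5) / (1 + 2 * 0.5)
r_new = 1.5 / 2.0
r_new = 0.75

0.75


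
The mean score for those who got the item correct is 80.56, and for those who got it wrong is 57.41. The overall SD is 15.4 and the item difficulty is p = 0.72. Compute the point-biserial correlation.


q = 1 - p = 0.28
rpb = ((M1 - M0) / SD) * sqrt(p * q)
rpb = ((80.56 - 57.41) / 15.4) * sqrt(0.72 * 0.28)
rpb = 0.675

0.675


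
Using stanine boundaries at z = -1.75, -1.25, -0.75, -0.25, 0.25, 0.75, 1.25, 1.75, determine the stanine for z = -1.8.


Stanine boundaries: [-1.75, -1.25, -0.75, -0.25, 0.25, 0.75, 1.25, 1.75]
z = -1.8
Check each boundary:
  z < -1.75
  z < -1.25
  z < -0.75
  z < -0.25
  z < 0.25
  z < 0.75
  z < 1.25
  z < 1.75
Highest qualifying boundary gives stanine = 1

1


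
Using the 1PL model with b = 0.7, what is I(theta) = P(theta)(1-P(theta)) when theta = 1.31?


P = 1/(1+exp(-(1.31-0.7))) = 0.6479
I = P*(1-P) = 0.6479 * 0.3521
I = 0.2281

0.2281


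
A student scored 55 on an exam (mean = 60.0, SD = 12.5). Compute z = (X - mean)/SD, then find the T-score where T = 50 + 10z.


z = (X - mean) / SD = (55 - 60.0) / 12.5
z = -5.0 / 12.5
z = -0.4
T-score = T = 50 + 10z
Carry z at full precision (z = -5.0 / 12.5) into the conversion:
T-score = 50 + 10 * (-5.0 / 12.5) = 50 + -50 / 12.5
T-score = 50 + -4.0
T-score = 46.0

46.0


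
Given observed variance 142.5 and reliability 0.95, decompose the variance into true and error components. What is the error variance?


var_true = rxx * var_obs = 0.95 * 142.5 = 135.375
var_error = var_obs - var_true
var_error = 142.5 - 135.375
var_error = 7.125

7.125


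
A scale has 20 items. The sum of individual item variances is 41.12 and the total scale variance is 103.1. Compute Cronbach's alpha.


alpha = (k/(k-1)) * (1 - sum(si^2)/s_total^2)
= (20/19) * (1 - 41.12/103.1)
alpha = 0.6328

0.6328


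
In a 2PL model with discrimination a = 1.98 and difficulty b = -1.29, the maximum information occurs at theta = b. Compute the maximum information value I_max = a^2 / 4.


For 2PL, max info at theta = b = -1.29
I_max = a^2 / 4 = 1.98^2 / 4
= 3.9204 / 4
I_max = 0.9801

0.9801


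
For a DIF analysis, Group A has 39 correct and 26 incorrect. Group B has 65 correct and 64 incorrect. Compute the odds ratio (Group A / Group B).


Odds_A = 39/26 = 1.5
Odds_B = 65/64 = 1.0156
OR = Odds_A / Odds_B = 1.5 / 1.0156
Exactly, OR = (39 * 64) / (26 * 65) = 2496 / 1690
OR = 1.4769

1.4769


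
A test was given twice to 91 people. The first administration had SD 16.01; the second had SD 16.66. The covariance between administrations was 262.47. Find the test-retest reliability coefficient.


r = cov(X,Y) / (SD_X * SD_Y)
r = 262.47 / (16.01 * 16.66)
r = 262.47 / 266.7266
r = 0.984

0.984


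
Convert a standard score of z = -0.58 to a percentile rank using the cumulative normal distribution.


CDF(z) = 0.5 * (1 + erf(z/sqrt(2)))
erf(-0.4101) = -0.4381
CDF = 0.281
Percentile rank = 0.281 * 100 = 28.1

28.1


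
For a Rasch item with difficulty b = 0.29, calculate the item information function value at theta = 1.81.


P = 1/(1+exp(-(1.81-0.29))) = 0.8205
I = P*(1-P) = 0.8205 * 0.1795
I = 0.1473

0.1473


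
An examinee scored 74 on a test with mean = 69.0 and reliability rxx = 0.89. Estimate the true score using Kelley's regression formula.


T_est = rxx * X + (1 - rxx) * mean
T_est = 0.89 * 74 + 0.11 * 69.0
T_est = 65.86 + 7.59
T_est = 73.45

73.45


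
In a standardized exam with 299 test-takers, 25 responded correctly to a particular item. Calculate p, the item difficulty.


Item difficulty p = number correct / total examinees
p = 25 / 299
p = 0.0836

0.0836


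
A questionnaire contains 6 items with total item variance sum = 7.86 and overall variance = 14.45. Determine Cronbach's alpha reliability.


alpha = (k/(k-1)) * (1 - sum(si^2)/s_total^2)
= (6/5) * (1 - 7.86/14.45)
alpha = 0.5473

0.5473


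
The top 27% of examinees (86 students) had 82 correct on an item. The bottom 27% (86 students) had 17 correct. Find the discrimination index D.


p_upper = 82/86 = 0.9535
p_lower = 17/86 = 0.1977
D = 0.9535 - 0.1977 = 0.7558

0.7558


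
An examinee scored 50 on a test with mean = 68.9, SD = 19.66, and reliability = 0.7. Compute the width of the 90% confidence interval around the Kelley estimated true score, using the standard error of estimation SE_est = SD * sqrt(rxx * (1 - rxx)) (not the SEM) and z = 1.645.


True score estimate = 0.7*50 + 0.3*68.9 = 55.67
SE_est = SD * sqrt(rxx * (1 - rxx)) = 19.66 * sqrt(0.7 * 0.3) = 19.66 * sqrt(0.21) = 9.009344
CI = T_est +/- z * SE_est, so width = 2 * z * SE_est = 2 * 1.645 * 9.009344
Width = 29.6407

29.6407


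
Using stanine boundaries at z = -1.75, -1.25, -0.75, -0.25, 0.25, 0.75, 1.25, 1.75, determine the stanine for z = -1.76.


Stanine boundaries: [-1.75, -1.25, -0.75, -0.25, 0.25, 0.75, 1.25, 1.75]
z = -1.76
Check each boundary:
  z < -1.75
  z < -1.25
  z < -0.75
  z < -0.25
  z < 0.25
  z < 0.75
  z < 1.25
  z < 1.75
Highest qualifying boundary gives stanine = 1

1


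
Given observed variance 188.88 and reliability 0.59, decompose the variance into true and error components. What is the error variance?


var_true = rxx * var_obs = 0.59 * 188.88 = 111.4392
var_error = var_obs - var_true
var_error = 188.88 - 111.4392
var_error = 77.4408

77.4408


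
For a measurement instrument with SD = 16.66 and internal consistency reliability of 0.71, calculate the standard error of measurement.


SEM = SD * sqrt(1 - rxx)
SEM = 16.66 * sqrt(1 - 0.71)
SEM = 16.66 * sqrt(0.29) = 16.66 * 0.538516
SEM = 8.9717

8.9717


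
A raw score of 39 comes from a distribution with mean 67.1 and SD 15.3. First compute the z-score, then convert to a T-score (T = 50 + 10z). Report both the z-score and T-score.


z = (X - mean) / SD = (39 - 67.1) / 15.3
z = -28.1 / 15.3
z = -1.8366
T-score = T = 50 + 10z
Carry z at full precision (z = -28.1 / 15.3) into the conversion:
T-score = 50 + 10 * (-28.1 / 15.3) = 50 + -281 / 15.3
T-score = 50 + -18.366
T-score = 31.634

31.634


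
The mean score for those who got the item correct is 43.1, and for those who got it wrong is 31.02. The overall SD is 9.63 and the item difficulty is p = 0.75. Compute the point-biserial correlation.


q = 1 - p = 0.25
rpb = ((M1 - M0) / SD) * sqrt(p * q)
rpb = ((43.1 - 31.02) / 9.63) * sqrt(0.75 * 0.25)
rpb = 0.5432

0.5432


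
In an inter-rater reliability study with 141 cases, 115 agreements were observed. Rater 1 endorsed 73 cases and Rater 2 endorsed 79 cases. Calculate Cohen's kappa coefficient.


P_o = 115/141 = 0.815603
P_e = (73*79 + 68*62) / 19881 = 0.502138
kappa = (P_o - P_e) / (1 - P_e)
kappa = (0.815603 - 0.502138) / (1 - 0.502138)
kappa = 0.6296

0.6296


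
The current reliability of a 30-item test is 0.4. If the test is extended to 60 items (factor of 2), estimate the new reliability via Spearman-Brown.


r_new = (n * rxx) / (1 + (n-1) * rxx)
r_new = (2 * 0.4) / (1 + 1 * 0.4)
r_new = 0.8 / 1.4
r_new = 0.5714

0.5714


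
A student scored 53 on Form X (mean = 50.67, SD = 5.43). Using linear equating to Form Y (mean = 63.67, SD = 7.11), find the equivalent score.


slope = SD_Y / SD_X = 7.11 / 5.43 ~ 1.3094
intercept = mean_Y - slope * mean_X = 63.67 - (7.11 / 5.43) * 50.67 ~ -2.6769
Y = slope * X + intercept. To avoid rounding drift from the rounded slope/intercept, evaluate the equivalent form Y = mean_Y + SD_Y * (X - mean_X) / SD_X at full precision:
Y = 63.67 + 7.11 * (53 - 50.67) / 5.43
Y = 63.67 + 7.11 * 2.33 / 5.43
Y = 63.67 + 16.5663 / 5.43
Y = 63.67 + 3.0509
Y = 66.7209

66.7209


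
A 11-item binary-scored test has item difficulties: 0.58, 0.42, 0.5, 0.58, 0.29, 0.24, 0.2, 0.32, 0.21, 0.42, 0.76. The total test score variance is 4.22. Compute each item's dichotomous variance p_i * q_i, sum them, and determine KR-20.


For each item, compute p_i * q_i:
  Item 1: 0.58 * 0.42 = 0.2436
  Item 2: 0.42 * 0.58 = 0.2436
  Item 3: 0.5 * 0.5 = 0.25
  Item 4: 0.58 * 0.42 = 0.2436
  Item 5: 0.29 * 0.71 = 0.2059
  Item 6: 0.24 * 0.76 = 0.1824
  Item 7: 0.2 * 0.8 = 0.16
  Item 8: 0.32 * 0.68 = 0.2176
  Item 9: 0.21 * 0.79 = 0.1659
  Item 10: 0.42 * 0.58 = 0.2436
  Item 11: 0.76 * 0.24 = 0.1824
Sum(p_i * q_i) = 0.2436 + 0.2436 + 0.25 + 0.2436 + 0.2059 + 0.1824 + 0.16 + 0.2176 + 0.1659 + 0.2436 + 0.1824 = 2.3386
KR-20 = (k/(k-1)) * (1 - Sum(p_i*q_i) / Var_total)
= (11/10) * (1 - 2.3386/4.22)
= 1.1 * 0.4458
KR-20 = 0.4904

0.4904


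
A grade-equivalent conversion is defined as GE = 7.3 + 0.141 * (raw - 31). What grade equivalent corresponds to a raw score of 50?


raw - median = 50 - 31 = 19
slope * diff = 0.141 * 19 = 2.679
GE = 7.3 + 2.679
GE = 9.979

9.979


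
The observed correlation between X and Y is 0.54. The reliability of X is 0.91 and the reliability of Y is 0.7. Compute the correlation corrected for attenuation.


r_corrected = rxy / sqrt(rxx * ryy)
= 0.54 / sqrt(0.91 * 0.7)
= 0.54 / sqrt(0.637)
= 0.54 / 0.798123
r_corrected = 0.6766

0.6766


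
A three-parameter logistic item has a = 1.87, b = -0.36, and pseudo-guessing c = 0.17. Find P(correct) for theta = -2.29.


logit = 1.87*(-2.29 - -0.36) = -3.6091
P* = 1/(1 + exp(--3.6091)) = 0.0264
P = 0.17 + (1 - 0.17) * 0.0264
P = 0.1919

0.1919


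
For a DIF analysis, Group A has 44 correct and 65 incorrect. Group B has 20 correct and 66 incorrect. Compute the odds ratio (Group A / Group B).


Odds_A = 44/65 = 0.6769
Odds_B = 20/66 = 0.303
OR = Odds_A / Odds_B = 0.6769 / 0.303
Exactly, OR = (44 * 66) / (65 * 20) = 2904 / 1300
OR = 2.2338

2.2338


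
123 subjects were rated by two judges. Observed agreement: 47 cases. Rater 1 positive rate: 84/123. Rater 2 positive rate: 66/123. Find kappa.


P_o = 47/123 = 0.382114
P_e = (84*66 + 39*57) / 15129 = 0.513385
kappa = (P_o - P_e) / (1 - P_e)
kappa = (0.382114 - 0.513385) / (1 - 0.513385)
kappa = -0.2698

-0.2698


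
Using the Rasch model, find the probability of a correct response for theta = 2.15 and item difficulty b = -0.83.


theta - b = 2.15 - -0.83 = 2.98
exp(-(theta - b)) = exp(-2.98) = 0.0508
P = 1 / (1 + 0.0508)
P = 0.9517

0.9517


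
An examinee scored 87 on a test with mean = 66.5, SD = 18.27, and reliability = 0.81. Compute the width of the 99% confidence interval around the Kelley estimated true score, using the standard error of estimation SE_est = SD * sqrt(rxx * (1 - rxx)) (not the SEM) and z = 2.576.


True score estimate = 0.81*87 + 0.19*66.5 = 83.105
SE_est = SD * sqrt(rxx * (1 - rxx)) = 18.27 * sqrt(0.81 * 0.19) = 18.27 * sqrt(0.1539) = 7.167338
CI = T_est +/- z * SE_est, so width = 2 * z * SE_est = 2 * 2.576 * 7.167338
Width = 36.9261

36.9261


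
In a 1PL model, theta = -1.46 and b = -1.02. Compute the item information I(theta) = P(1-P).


P = 1/(1+exp(-(-1.46--1.02))) = 0.3917
I = P*(1-P) = 0.3917 * 0.6083
I = 0.2383

0.2383


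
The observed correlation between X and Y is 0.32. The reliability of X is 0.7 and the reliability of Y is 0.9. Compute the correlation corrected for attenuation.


r_corrected = rxy / sqrt(rxx * ryy)
= 0.32 / sqrt(0.7 * 0.9)
= 0.32 / sqrt(0.63)
= 0.32 / 0.793725
r_corrected = 0.4032

0.4032


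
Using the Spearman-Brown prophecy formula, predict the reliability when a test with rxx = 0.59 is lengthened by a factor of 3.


r_new = (n * rxx) / (1 + (n-1) * rxx)
r_new = (3 * 0.59) / (1 + 2 * 0.59)
r_new = 1.77 / 2.18
r_new = 0.8119

0.8119


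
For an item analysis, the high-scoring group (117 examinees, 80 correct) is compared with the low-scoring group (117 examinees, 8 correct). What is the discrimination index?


p_upper = 80/117 = 0.6838
p_lower = 8/117 = 0.0684
D = 0.6838 - 0.0684 = 0.6154

0.6154


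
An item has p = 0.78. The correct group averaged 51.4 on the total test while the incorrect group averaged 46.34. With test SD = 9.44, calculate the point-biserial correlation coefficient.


q = 1 - p = 0.22
rpb = ((M1 - M0) / SD) * sqrt(p * q)
rpb = ((51.4 - 46.34) / 9.44) * sqrt(0.78 * 0.22)
rpb = 0.222

0.222


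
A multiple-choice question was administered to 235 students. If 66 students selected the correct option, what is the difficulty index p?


Item difficulty p = number correct / total examinees
p = 66 / 235
p = 0.2809

0.2809


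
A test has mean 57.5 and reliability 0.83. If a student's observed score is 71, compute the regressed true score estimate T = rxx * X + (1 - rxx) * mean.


T_est = rxx * X + (1 - rxx) * mean
T_est = 0.83 * 71 + 0.17 * 57.5
T_est = 58.93 + 9.775
T_est = 68.705

68.705


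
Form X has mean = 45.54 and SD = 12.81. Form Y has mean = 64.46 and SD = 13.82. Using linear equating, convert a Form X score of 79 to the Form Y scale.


slope = SD_Y / SD_X = 13.82 / 12.81 ~ 1.0788
intercept = mean_Y - slope * mean_X = 64.46 - (13.82 / 12.81) * 45.54 ~ 15.3294
Y = slope * X + intercept. To avoid rounding drift from the rounded slope/intercept, evaluate the equivalent form Y = mean_Y + SD_Y * (X - mean_X) / SD_X at full precision:
Y = 64.46 + 13.82 * (79 - 45.54) / 12.81
Y = 64.46 + 13.82 * 33.46 / 12.81
Y = 64.46 + 462.4172 / 12.81
Y = 64.46 + 36.0981
Y = 100.5581

100.5581


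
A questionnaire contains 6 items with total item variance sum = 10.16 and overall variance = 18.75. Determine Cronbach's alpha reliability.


alpha = (k/(k-1)) * (1 - sum(si^2)/s_total^2)
= (6/5) * (1 - 10.16/18.75)
alpha = 0.5498

0.5498


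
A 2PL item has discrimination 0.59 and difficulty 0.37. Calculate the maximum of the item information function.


For 2PL, max info at theta = b = 0.37
I_max = a^2 / 4 = 0.59^2 / 4
= 0.3481 / 4
I_max = 0.087

0.087


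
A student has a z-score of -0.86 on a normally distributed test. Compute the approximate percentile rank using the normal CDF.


CDF(z) = 0.5 * (1 + erf(z/sqrt(2)))
erf(-0.6081) = -0.6102
CDF = 0.1949
Percentile rank = 0.1949 * 100 = 19.49

19.49


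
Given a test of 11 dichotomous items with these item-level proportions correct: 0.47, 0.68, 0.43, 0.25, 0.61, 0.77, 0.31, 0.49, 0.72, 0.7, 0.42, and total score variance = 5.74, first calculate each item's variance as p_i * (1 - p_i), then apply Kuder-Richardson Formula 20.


For each item, compute p_i * q_i:
  Item 1: 0.47 * 0.53 = 0.2491
  Item 2: 0.68 * 0.32 = 0.2176
  Item 3: 0.43 * 0.57 = 0.2451
  Item 4: 0.25 * 0.75 = 0.1875
  Item 5: 0.61 * 0.39 = 0.2379
  Item 6: 0.77 * 0.23 = 0.1771
  Item 7: 0.31 * 0.69 = 0.2139
  Item 8: 0.49 * 0.51 = 0.2499
  Item 9: 0.72 * 0.28 = 0.2016
  Item 10: 0.7 * 0.3 = 0.21
  Item 11: 0.42 * 0.58 = 0.2436
Sum(p_i * q_i) = 0.2491 + 0.2176 + 0.2451 + 0.1875 + 0.2379 + 0.1771 + 0.2139 + 0.2499 + 0.2016 + 0.21 + 0.2436 = 2.4333
KR-20 = (k/(k-1)) * (1 - Sum(p_i*q_i) / Var_total)
= (11/10) * (1 - 2.4333/5.74)
= 1.1 * 0.5761
KR-20 = 0.6337

0.6337


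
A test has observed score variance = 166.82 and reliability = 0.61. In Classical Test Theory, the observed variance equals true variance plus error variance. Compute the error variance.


var_true = rxx * var_obs = 0.61 * 166.82 = 101.7602
var_error = var_obs - var_true
var_error = 166.82 - 101.7602
var_error = 65.0598

65.0598


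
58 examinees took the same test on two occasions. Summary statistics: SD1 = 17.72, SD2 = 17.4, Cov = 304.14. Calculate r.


r = cov(X,Y) / (SD_X * SD_Y)
r = 304.14 / (17.72 * 17.4)
r = 304.14 / 308.328
r = 0.9864

0.9864


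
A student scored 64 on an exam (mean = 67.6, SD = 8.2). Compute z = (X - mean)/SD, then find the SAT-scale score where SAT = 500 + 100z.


z = (X - mean) / SD = (64 - 67.6) / 8.2
z = -3.6 / 8.2
z = -0.439
SAT-scale = SAT = 500 + 100z
Carry z at full precision (z = -3.6 / 8.2) into the conversion:
SAT-scale = 500 + 100 * (-3.6 / 8.2) = 500 + -360 / 8.2
SAT-scale = 500 + -43.9024
SAT-scale = 456.0976

456.0976


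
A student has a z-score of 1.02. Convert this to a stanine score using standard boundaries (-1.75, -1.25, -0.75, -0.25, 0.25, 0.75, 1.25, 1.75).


Stanine boundaries: [-1.75, -1.25, -0.75, -0.25, 0.25, 0.75, 1.25, 1.75]
z = 1.02
Check each boundary:
  z >= -1.75 -> could be stanine 2
  z >= -1.25 -> could be stanine 3
  z >= -0.75 -> could be stanine 4
  z >= -0.25 -> could be stanine 5
  z >= 0.25 -> could be stanine 6
  z >= 0.75 -> could be stanine 7
  z < 1.25
  z < 1.75
Highest qualifying boundary gives stanine = 7

7


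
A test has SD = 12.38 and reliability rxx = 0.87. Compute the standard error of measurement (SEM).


SEM = SD * sqrt(1 - rxx)
SEM = 12.38 * sqrt(1 - 0.87)
SEM = 12.38 * sqrt(0.13) = 12.38 * 0.360555
SEM = 4.4637

4.4637


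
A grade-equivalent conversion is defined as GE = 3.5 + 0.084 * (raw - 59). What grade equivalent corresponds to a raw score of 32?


raw - median = 32 - 59 = -27
slope * diff = 0.084 * -27 = -2.268
GE = 3.5 + -2.268
GE = 1.232

1.232


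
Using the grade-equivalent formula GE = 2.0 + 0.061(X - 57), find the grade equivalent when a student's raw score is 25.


raw - median = 25 - 57 = -32
slope * diff = 0.061 * -32 = -1.952
GE = 2.0 + -1.952
GE = 0.048

0.048


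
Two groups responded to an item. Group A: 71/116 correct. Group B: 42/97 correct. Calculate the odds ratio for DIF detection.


Odds_A = 71/45 = 1.5778
Odds_B = 42/55 = 0.7636
OR = Odds_A / Odds_B = 1.5778 / 0.7636
Exactly, OR = (71 * 55) / (45 * 42) = 3905 / 1890
OR = 2.0661

2.0661


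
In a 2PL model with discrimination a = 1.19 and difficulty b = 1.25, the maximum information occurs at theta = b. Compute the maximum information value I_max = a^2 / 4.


For 2PL, max info at theta = b = 1.25
I_max = a^2 / 4 = 1.19^2 / 4
= 1.4161 / 4
I_max = 0.354

0.354


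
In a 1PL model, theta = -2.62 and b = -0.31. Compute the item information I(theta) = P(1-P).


P = 1/(1+exp(-(-2.62--0.31))) = 0.0903
I = P*(1-P) = 0.0903 * 0.9097
I = 0.0821

0.0821


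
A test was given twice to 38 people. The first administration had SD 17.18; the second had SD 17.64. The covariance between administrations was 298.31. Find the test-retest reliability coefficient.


r = cov(X,Y) / (SD_X * SD_Y)
r = 298.31 / (17.18 * 17.64)
r = 298.31 / 303.0552
r = 0.9843

0.9843


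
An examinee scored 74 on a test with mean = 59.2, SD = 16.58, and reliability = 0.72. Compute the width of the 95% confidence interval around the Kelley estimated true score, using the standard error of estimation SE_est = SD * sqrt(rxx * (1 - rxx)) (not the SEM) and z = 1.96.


True score estimate = 0.72*74 + 0.28*59.2 = 69.856
SE_est = SD * sqrt(rxx * (1 - rxx)) = 16.58 * sqrt(0.72 * 0.28) = 16.58 * sqrt(0.2016) = 7.444402
CI = T_est +/- z * SE_est, so width = 2 * z * SE_est = 2 * 1.96 * 7.444402
Width = 29.1821

29.1821


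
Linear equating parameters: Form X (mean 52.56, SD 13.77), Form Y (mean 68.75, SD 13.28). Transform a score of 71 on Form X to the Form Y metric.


slope = SD_Y / SD_X = 13.28 / 13.77 ~ 0.9644
intercept = mean_Y - slope * mean_X = 68.75 - (13.28 / 13.77) * 52.56 ~ 18.0603
Y = slope * X + intercept. To avoid rounding drift from the rounded slope/intercept, evaluate the equivalent form Y = mean_Y + SD_Y * (X - mean_X) / SD_X at full precision:
Y = 68.75 + 13.28 * (71 - 52.56) / 13.77
Y = 68.75 + 13.28 * 18.44 / 13.77
Y = 68.75 + 244.8832 / 13.77
Y = 68.75 + 17.7838
Y = 86.5338

86.5338


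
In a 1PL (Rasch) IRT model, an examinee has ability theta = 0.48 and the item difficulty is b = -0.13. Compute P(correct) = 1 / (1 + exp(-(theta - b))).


theta - b = 0.48 - -0.13 = 0.61
exp(-(theta - b)) = exp(-0.61) = 0.5434
P = 1 / (1 + 0.5434)
P = 0.6479

0.6479


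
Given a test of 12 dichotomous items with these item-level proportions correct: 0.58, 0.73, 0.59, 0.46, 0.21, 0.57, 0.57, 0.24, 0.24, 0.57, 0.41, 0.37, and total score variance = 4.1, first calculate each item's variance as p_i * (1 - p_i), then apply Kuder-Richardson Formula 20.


For each item, compute p_i * q_i:
  Item 1: 0.58 * 0.42 = 0.2436
  Item 2: 0.73 * 0.27 = 0.1971
  Item 3: 0.59 * 0.41 = 0.2419
  Item 4: 0.46 * 0.54 = 0.2484
  Item 5: 0.21 * 0.79 = 0.1659
  Item 6: 0.57 * 0.43 = 0.2451
  Item 7: 0.57 * 0.43 = 0.2451
  Item 8: 0.24 * 0.76 = 0.1824
  Item 9: 0.24 * 0.76 = 0.1824
  Item 10: 0.57 * 0.43 = 0.2451
  Item 11: 0.41 * 0.59 = 0.2419
  Item 12: 0.37 * 0.63 = 0.2331
Sum(p_i * q_i) = 0.2436 + 0.1971 + 0.2419 + 0.2484 + 0.1659 + 0.2451 + 0.2451 + 0.1824 + 0.1824 + 0.2451 + 0.2419 + 0.2331 = 2.672
KR-20 = (k/(k-1)) * (1 - Sum(p_i*q_i) / Var_total)
= (12/11) * (1 - 2.672/4.1)
= 1.0909 * 0.3483
KR-20 = 0.38

0.38


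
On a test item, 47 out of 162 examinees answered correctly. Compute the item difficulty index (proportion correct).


Item difficulty p = number correct / total examinees
p = 47 / 162
p = 0.2901

0.2901


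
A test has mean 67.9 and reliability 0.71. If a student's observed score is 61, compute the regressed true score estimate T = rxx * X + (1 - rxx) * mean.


T_est = rxx * X + (1 - rxx) * mean
T_est = 0.71 * 61 + 0.29 * 67.9
T_est = 43.31 + 19.691
T_est = 63.001

63.001


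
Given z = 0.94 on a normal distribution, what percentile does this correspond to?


CDF(z) = 0.5 * (1 + erf(z/sqrt(2)))
erf(0.6647) = 0.6528
CDF = 0.8264
Percentile rank = 0.8264 * 100 = 82.64

82.64


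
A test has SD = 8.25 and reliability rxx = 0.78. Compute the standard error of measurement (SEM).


SEM = SD * sqrt(1 - rxx)
SEM = 8.25 * sqrt(1 - 0.78)
SEM = 8.25 * sqrt(0.22) = 8.25 * 0.469042
SEM = 3.8696

3.8696


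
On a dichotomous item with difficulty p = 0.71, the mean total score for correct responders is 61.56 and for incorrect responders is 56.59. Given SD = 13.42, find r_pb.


q = 1 - p = 0.29
rpb = ((M1 - M0) / SD) * sqrt(p * q)
rpb = ((61.56 - 56.59) / 13.42) * sqrt(0.71 * 0.29)
rpb = 0.168

0.168


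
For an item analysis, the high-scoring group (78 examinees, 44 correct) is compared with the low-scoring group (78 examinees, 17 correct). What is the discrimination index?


p_upper = 44/78 = 0.5641
p_lower = 17/78 = 0.2179
D = 0.5641 - 0.2179 = 0.3462

0.3462


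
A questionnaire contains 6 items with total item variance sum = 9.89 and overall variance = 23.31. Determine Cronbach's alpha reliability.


alpha = (k/(k-1)) * (1 - sum(si^2)/s_total^2)
= (6/5) * (1 - 9.89/23.31)
alpha = 0.6909

0.6909


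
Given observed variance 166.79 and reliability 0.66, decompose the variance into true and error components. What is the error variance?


var_true = rxx * var_obs = 0.66 * 166.79 = 110.0814
var_error = var_obs - var_true
var_error = 166.79 - 110.0814
var_error = 56.7086

56.7086


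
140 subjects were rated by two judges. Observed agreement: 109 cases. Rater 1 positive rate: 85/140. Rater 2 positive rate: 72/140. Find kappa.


P_o = 109/140 = 0.778571
P_e = (85*72 + 55*68) / 19600 = 0.503061
kappa = (P_o - P_e) / (1 - P_e)
kappa = (0.778571 - 0.503061) / (1 - 0.503061)
kappa = 0.5544

0.5544


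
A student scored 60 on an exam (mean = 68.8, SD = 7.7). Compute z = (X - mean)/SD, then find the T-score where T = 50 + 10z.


z = (X - mean) / SD = (60 - 68.8) / 7.7
z = -8.8 / 7.7
z = -1.1429
T-score = T = 50 + 10z
Carry z at full precision (z = -8.8 / 7.7) into the conversion:
T-score = 50 + 10 * (-8.8 / 7.7) = 50 + -88 / 7.7
T-score = 50 + -11.4286
T-score = 38.5714

38.5714


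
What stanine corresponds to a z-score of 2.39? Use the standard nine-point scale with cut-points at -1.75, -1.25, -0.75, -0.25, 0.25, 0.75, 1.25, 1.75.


Stanine boundaries: [-1.75, -1.25, -0.75, -0.25, 0.25, 0.75, 1.25, 1.75]
z = 2.39
Check each boundary:
  z >= -1.75 -> could be stanine 2
  z >= -1.25 -> could be stanine 3
  z >= -0.75 -> could be stanine 4
  z >= -0.25 -> could be stanine 5
  z >= 0.25 -> could be stanine 6
  z >= 0.75 -> could be stanine 7
  z >= 1.25 -> could be stanine 8
  z >= 1.75 -> could be stanine 9
Highest qualifying boundary gives stanine = 9

9


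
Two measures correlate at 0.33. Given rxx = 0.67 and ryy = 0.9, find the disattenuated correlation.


r_corrected = rxy / sqrt(rxx * ryy)
= 0.33 / sqrt(0.67 * 0.9)
= 0.33 / sqrt(0.603)
= 0.33 / 0.776531
r_corrected = 0.425

0.425


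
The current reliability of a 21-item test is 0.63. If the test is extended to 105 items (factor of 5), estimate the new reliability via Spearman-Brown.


r_new = (n * rxx) / (1 + (n-1) * rxx)
r_new = (5 * 0.63) / (1 + 4 * 0.63)
r_new = 3.15 / 3.52
r_new = 0.8949

0.8949


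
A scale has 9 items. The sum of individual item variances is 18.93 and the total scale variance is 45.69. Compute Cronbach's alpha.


alpha = (k/(k-1)) * (1 - sum(si^2)/s_total^2)
= (9/8) * (1 - 18.93/45.69)
alpha = 0.6589

0.6589


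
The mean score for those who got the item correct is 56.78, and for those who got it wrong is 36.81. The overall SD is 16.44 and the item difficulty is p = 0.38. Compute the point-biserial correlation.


q = 1 - p = 0.62
rpb = ((M1 - M0) / SD) * sqrt(p * q)
rpb = ((56.78 - 36.81) / 16.44) * sqrt(0.38 * 0.62)
rpb = 0.5896

0.5896


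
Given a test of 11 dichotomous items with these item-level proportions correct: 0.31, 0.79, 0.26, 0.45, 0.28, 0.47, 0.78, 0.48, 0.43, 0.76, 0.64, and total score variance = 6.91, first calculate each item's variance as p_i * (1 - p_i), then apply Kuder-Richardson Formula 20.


For each item, compute p_i * q_i:
  Item 1: 0.31 * 0.69 = 0.2139
  Item 2: 0.79 * 0.21 = 0.1659
  Item 3: 0.26 * 0.74 = 0.1924
  Item 4: 0.45 * 0.55 = 0.2475
  Item 5: 0.28 * 0.72 = 0.2016
  Item 6: 0.47 * 0.53 = 0.2491
  Item 7: 0.78 * 0.22 = 0.1716
  Item 8: 0.48 * 0.52 = 0.2496
  Item 9: 0.43 * 0.57 = 0.2451
  Item 10: 0.76 * 0.24 = 0.1824
  Item 11: 0.64 * 0.36 = 0.2304
Sum(p_i * q_i) = 0.2139 + 0.1659 + 0.1924 + 0.2475 + 0.2016 + 0.2491 + 0.1716 + 0.2496 + 0.2451 + 0.1824 + 0.2304 = 2.3495
KR-20 = (k/(k-1)) * (1 - Sum(p_i*q_i) / Var_total)
= (11/10) * (1 - 2.3495/6.91)
= 1.1 * 0.66
KR-20 = 0.726

0.726


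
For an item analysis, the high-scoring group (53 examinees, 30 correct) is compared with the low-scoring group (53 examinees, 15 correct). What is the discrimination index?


p_upper = 30/53 = 0.566
p_lower = 15/53 = 0.283
D = 0.566 - 0.283 = 0.283

0.283


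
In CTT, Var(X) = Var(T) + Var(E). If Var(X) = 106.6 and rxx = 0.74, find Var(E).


var_true = rxx * var_obs = 0.74 * 106.6 = 78.884
var_error = var_obs - var_true
var_error = 106.6 - 78.884
var_error = 27.716

27.716


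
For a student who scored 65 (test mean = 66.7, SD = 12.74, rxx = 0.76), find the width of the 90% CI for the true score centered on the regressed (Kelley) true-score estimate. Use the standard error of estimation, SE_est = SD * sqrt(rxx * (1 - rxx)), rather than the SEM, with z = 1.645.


True score estimate = 0.76*65 + 0.24*66.7 = 65.408
SE_est = SD * sqrt(rxx * (1 - rxx)) = 12.74 * sqrt(0.76 * 0.24) = 12.74 * sqrt(0.1824) = 5.441039
CI = T_est +/- z * SE_est, so width = 2 * z * SE_est = 2 * 1.645 * 5.441039
Width = 17.901

17.901


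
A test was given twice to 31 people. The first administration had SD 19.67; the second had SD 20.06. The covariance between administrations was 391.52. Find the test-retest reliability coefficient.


r = cov(X,Y) / (SD_X * SD_Y)
r = 391.52 / (19.67 * 20.06)
r = 391.52 / 394.5802
r = 0.9922

0.9922


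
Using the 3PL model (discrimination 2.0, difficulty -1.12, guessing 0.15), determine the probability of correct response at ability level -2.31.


logit = 2.0*(-2.31 - -1.12) = -2.38
P* = 1/(1 + exp(--2.38)) = 0.0847
P = 0.15 + (1 - 0.15) * 0.0847
P = 0.222

0.222


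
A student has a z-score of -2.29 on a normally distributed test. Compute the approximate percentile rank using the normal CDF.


CDF(z) = 0.5 * (1 + erf(z/sqrt(2)))
erf(-1.6193) = -0.978
CDF = 0.011
Percentile rank = 0.011 * 100 = 1.1

1.1


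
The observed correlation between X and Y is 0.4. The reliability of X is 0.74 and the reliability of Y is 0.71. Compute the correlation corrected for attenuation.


r_corrected = rxy / sqrt(rxx * ryy)
= 0.4 / sqrt(0.74 * 0.71)
= 0.4 / sqrt(0.5254)
= 0.4 / 0.724845
r_corrected = 0.5518

0.5518


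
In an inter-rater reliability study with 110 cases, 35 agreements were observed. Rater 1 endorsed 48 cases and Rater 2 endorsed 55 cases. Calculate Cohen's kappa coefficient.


P_o = 35/110 = 0.318182
P_e = (48*55 + 62*55) / 12100 = 0.5
kappa = (P_o - P_e) / (1 - P_e)
kappa = (0.318182 - 0.5) / (1 - 0.5)
kappa = -0.3636

-0.3636


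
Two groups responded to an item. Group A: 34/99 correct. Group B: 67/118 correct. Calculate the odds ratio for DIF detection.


Odds_A = 34/65 = 0.5231
Odds_B = 67/51 = 1.3137
OR = Odds_A / Odds_B = 0.5231 / 1.3137
Exactly, OR = (34 * 51) / (65 * 67) = 1734 / 4355
OR = 0.3982

0.3982


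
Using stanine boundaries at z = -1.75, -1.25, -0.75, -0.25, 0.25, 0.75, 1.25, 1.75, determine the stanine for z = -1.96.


Stanine boundaries: [-1.75, -1.25, -0.75, -0.25, 0.25, 0.75, 1.25, 1.75]
z = -1.96
Check each boundary:
  z < -1.75
  z < -1.25
  z < -0.75
  z < -0.25
  z < 0.25
  z < 0.75
  z < 1.25
  z < 1.75
Highest qualifying boundary gives stanine = 1

1


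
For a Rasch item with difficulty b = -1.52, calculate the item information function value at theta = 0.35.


P = 1/(1+exp(-(0.35--1.52))) = 0.8665
I = P*(1-P) = 0.8665 * 0.1335
I = 0.1157

0.1157


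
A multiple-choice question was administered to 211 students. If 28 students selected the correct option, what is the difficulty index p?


Item difficulty p = number correct / total examinees
p = 28 / 211
p = 0.1327

0.1327


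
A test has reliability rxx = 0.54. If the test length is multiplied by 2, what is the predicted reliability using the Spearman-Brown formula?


r_new = (n * rxx) / (1 + (n-1) * rxx)
r_new = (2 * 0.54) / (1 + 1 * 0.54)
r_new = 1.08 / 1.54
r_new = 0.7013

0.7013


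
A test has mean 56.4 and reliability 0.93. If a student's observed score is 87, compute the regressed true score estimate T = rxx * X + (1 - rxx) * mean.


T_est = rxx * X + (1 - rxx) * mean
T_est = 0.93 * 87 + 0.07 * 56.4
T_est = 80.91 + 3.948
T_est = 84.858

84.858


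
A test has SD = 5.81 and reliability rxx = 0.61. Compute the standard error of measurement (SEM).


SEM = SD * sqrt(1 - rxx)
SEM = 5.81 * sqrt(1 - 0.61)
SEM = 5.81 * sqrt(0.39) = 5.81 * 0.6245
SEM = 3.6283

3.6283


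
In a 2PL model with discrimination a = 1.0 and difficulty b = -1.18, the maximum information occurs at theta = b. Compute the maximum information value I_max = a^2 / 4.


For 2PL, max info at theta = b = -1.18
I_max = a^2 / 4 = 1.0^2 / 4
= 1.0 / 4
I_max = 0.25

0.25


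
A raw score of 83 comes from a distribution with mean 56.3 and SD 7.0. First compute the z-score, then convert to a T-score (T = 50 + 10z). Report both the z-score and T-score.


z = (X - mean) / SD = (83 - 56.3) / 7.0
z = 26.7 / 7.0
z = 3.8143
T-score = T = 50 + 10z
Carry z at full precision (z = 26.7 / 7.0) into the conversion:
T-score = 50 + 10 * (26.7 / 7.0) = 50 + 267 / 7.0
T-score = 50 + 38.1429
T-score = 88.1429

88.1429


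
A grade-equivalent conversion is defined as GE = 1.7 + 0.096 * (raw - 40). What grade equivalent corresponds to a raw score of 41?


raw - median = 41 - 40 = 1
slope * diff = 0.096 * 1 = 0.096
GE = 1.7 + 0.096
GE = 1.796

1.796


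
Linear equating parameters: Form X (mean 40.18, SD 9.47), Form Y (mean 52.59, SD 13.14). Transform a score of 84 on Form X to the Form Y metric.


slope = SD_Y / SD_X = 13.14 / 9.47 ~ 1.3875
intercept = mean_Y - slope * mean_X = 52.59 - (13.14 / 9.47) * 40.18 ~ -3.1613
Y = slope * X + intercept. To avoid rounding drift from the rounded slope/intercept, evaluate the equivalent form Y = mean_Y + SD_Y * (X - mean_X) / SD_X at full precision:
Y = 52.59 + 13.14 * (84 - 40.18) / 9.47
Y = 52.59 + 13.14 * 43.82 / 9.47
Y = 52.59 + 575.7948 / 9.47
Y = 52.59 + 60.802
Y = 113.392

113.392


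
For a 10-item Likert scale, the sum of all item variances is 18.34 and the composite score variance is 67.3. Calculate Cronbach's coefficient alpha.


alpha = (k/(k-1)) * (1 - sum(si^2)/s_total^2)
= (10/9) * (1 - 18.34/67.3)
alpha = 0.8083

0.8083


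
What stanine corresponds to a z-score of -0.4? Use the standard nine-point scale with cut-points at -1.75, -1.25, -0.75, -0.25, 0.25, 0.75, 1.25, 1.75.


Stanine boundaries: [-1.75, -1.25, -0.75, -0.25, 0.25, 0.75, 1.25, 1.75]
z = -0.4
Check each boundary:
  z >= -1.75 -> could be stanine 2
  z >= -1.25 -> could be stanine 3
  z >= -0.75 -> could be stanine 4
  z < -0.25
  z < 0.25
  z < 0.75
  z < 1.25
  z < 1.75
Highest qualifying boundary gives stanine = 4

4


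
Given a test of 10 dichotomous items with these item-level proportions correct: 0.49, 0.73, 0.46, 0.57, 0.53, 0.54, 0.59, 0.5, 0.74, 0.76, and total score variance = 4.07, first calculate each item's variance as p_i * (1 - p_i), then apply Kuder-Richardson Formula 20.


For each item, compute p_i * q_i:
  Item 1: 0.49 * 0.51 = 0.2499
  Item 2: 0.73 * 0.27 = 0.1971
  Item 3: 0.46 * 0.54 = 0.2484
  Item 4: 0.57 * 0.43 = 0.2451
  Item 5: 0.53 * 0.47 = 0.2491
  Item 6: 0.54 * 0.46 = 0.2484
  Item 7: 0.59 * 0.41 = 0.2419
  Item 8: 0.5 * 0.5 = 0.25
  Item 9: 0.74 * 0.26 = 0.1924
  Item 10: 0.76 * 0.24 = 0.1824
Sum(p_i * q_i) = 0.2499 + 0.1971 + 0.2484 + 0.2451 + 0.2491 + 0.2484 + 0.2419 + 0.25 + 0.1924 + 0.1824 = 2.3047
KR-20 = (k/(k-1)) * (1 - Sum(p_i*q_i) / Var_total)
= (10/9) * (1 - 2.3047/4.07)
= 1.1111 * 0.4337
KR-20 = 0.4819

0.4819


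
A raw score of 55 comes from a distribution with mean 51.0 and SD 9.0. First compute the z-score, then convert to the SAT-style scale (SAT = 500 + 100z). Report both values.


z = (X - mean) / SD = (55 - 51.0) / 9.0
z = 4.0 / 9.0
z = 0.4444
SAT-scale = SAT = 500 + 100z
Carry z at full precision (z = 4.0 / 9.0) into the conversion:
SAT-scale = 500 + 100 * (4.0 / 9.0) = 500 + 400 / 9.0
SAT-scale = 500 + 44.4444
SAT-scale = 544.4444

544.4444


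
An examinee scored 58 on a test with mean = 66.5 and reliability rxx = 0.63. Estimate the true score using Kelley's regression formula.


T_est = rxx * X + (1 - rxx) * mean
T_est = 0.63 * 58 + 0.37 * 66.5
T_est = 36.54 + 24.605
T_est = 61.145

61.145


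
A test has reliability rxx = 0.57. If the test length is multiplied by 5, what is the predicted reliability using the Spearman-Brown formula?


r_new = (n * rxx) / (1 + (n-1) * rxx)
r_new = (5 * 0.57) / (1 + 4 * 0.57)
r_new = 2.85 / 3.28
r_new = 0.8689

0.8689


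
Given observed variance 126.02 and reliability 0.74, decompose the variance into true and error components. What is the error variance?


var_true = rxx * var_obs = 0.74 * 126.02 = 93.2548
var_error = var_obs - var_true
var_error = 126.02 - 93.2548
var_error = 32.7652

32.7652


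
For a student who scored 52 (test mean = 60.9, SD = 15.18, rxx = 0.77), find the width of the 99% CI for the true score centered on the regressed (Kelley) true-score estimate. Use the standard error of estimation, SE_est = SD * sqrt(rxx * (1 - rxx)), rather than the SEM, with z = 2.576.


True score estimate = 0.77*52 + 0.23*60.9 = 54.047
SE_est = SD * sqrt(rxx * (1 - rxx)) = 15.18 * sqrt(0.77 * 0.23) = 15.18 * sqrt(0.1771) = 6.388237
CI = T_est +/- z * SE_est, so width = 2 * z * SE_est = 2 * 2.576 * 6.388237
Width = 32.9122

32.9122


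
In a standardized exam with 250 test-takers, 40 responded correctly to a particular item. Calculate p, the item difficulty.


Item difficulty p = number correct / total examinees
p = 40 / 250
p = 0.16

0.16


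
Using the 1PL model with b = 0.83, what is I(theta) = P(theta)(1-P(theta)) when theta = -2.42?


P = 1/(1+exp(-(-2.42-0.83))) = 0.0373
I = P*(1-P) = 0.0373 * 0.9627
I = 0.0359

0.0359


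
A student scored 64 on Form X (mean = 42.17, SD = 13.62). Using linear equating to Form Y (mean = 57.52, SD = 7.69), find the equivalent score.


slope = SD_Y / SD_X = 7.69 / 13.62 ~ 0.5646
intercept = mean_Y - slope * mean_X = 57.52 - (7.69 / 13.62) * 42.17 ~ 33.7104
Y = slope * X + intercept. To avoid rounding drift from the rounded slope/intercept, evaluate the equivalent form Y = mean_Y + SD_Y * (X - mean_X) / SD_X at full precision:
Y = 57.52 + 7.69 * (64 - 42.17) / 13.62
Y = 57.52 + 7.69 * 21.83 / 13.62
Y = 57.52 + 167.8727 / 13.62
Y = 57.52 + 12.3255
Y = 69.8455

69.8455


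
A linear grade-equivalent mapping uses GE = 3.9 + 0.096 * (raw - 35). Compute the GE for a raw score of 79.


raw - median = 79 - 35 = 44
slope * diff = 0.096 * 44 = 4.224
GE = 3.9 + 4.224
GE = 8.124

8.124


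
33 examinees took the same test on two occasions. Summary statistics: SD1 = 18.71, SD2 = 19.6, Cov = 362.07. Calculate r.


r = cov(X,Y) / (SD_X * SD_Y)
r = 362.07 / (18.71 * 19.6)
r = 362.07 / 366.716
r = 0.9873

0.9873


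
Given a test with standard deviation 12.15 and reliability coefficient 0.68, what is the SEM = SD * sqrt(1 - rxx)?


SEM = SD * sqrt(1 - rxx)
SEM = 12.15 * sqrt(1 - 0.68)
SEM = 12.15 * sqrt(0.32) = 12.15 * 0.565685
SEM = 6.8731

6.8731


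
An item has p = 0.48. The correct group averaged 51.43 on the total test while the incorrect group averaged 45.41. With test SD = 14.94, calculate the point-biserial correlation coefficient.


q = 1 - p = 0.52
rpb = ((M1 - M0) / SD) * sqrt(p * q)
rpb = ((51.43 - 45.41) / 14.94) * sqrt(0.48 * 0.52)
rpb = 0.2013

0.2013


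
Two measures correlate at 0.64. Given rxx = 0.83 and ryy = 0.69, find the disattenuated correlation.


r_corrected = rxy / sqrt(rxx * ryy)
= 0.64 / sqrt(0.83 * 0.69)
= 0.64 / sqrt(0.5727)
= 0.64 / 0.756769
r_corrected = 0.8457

0.8457


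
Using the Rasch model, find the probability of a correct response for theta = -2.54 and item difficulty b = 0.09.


theta - b = -2.54 - 0.09 = -2.63
exp(-(theta - b)) = exp(2.63) = 13.8738
P = 1 / (1 + 13.8738)
P = 0.0672

0.0672


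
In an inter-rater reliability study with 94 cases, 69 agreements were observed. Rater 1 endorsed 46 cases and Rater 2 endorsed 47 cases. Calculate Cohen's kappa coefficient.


P_o = 69/94 = 0.734043
P_e = (46*47 + 48*47) / 8836 = 0.5
kappa = (P_o - P_e) / (1 - P_e)
kappa = (0.734043 - 0.5) / (1 - 0.5)
kappa = 0.4681

0.4681
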